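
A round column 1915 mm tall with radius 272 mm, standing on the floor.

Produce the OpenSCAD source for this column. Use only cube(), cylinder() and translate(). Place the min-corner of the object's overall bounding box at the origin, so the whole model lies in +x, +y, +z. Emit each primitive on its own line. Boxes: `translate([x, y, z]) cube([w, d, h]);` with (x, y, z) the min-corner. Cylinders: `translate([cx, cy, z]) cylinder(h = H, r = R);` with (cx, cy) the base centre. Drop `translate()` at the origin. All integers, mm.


translate([272, 272, 0]) cylinder(h = 1915, r = 272);


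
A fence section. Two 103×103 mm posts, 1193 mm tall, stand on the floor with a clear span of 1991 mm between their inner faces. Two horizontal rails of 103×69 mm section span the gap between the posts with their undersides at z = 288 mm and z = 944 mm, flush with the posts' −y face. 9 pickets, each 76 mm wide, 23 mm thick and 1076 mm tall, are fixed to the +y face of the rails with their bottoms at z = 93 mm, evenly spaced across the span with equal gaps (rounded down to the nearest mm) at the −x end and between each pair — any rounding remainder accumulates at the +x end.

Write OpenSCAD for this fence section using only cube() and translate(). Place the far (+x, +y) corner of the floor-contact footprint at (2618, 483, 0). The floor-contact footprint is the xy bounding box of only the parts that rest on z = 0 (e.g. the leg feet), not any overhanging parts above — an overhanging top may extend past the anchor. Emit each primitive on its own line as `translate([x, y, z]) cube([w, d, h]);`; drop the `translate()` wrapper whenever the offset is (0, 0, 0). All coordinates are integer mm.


translate([421, 380, 0]) cube([103, 103, 1193]);
translate([2515, 380, 0]) cube([103, 103, 1193]);
translate([524, 380, 288]) cube([1991, 103, 69]);
translate([524, 380, 944]) cube([1991, 103, 69]);
translate([654, 483, 93]) cube([76, 23, 1076]);
translate([860, 483, 93]) cube([76, 23, 1076]);
translate([1066, 483, 93]) cube([76, 23, 1076]);
translate([1272, 483, 93]) cube([76, 23, 1076]);
translate([1478, 483, 93]) cube([76, 23, 1076]);
translate([1684, 483, 93]) cube([76, 23, 1076]);
translate([1890, 483, 93]) cube([76, 23, 1076]);
translate([2096, 483, 93]) cube([76, 23, 1076]);
translate([2302, 483, 93]) cube([76, 23, 1076]);


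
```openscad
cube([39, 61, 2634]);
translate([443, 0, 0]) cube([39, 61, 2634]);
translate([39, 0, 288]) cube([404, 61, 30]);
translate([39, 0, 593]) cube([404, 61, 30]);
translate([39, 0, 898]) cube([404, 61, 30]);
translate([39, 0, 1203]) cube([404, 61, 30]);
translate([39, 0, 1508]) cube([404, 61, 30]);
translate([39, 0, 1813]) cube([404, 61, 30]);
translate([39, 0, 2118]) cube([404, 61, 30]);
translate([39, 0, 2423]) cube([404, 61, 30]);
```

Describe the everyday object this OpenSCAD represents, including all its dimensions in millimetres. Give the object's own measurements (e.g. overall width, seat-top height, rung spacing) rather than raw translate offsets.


A straight ladder. Two 39×61 mm vertical rails, 2634 mm tall, stand 482 mm apart (outside-to-outside) with their front faces coplanar on the −y side. 8 rungs, each 61 mm deep and 30 mm tall, span between the inner faces of the rails, front faces flush with the rails. The lowest rung's underside is at z = 288 mm and rungs are spaced 305 mm apart (underside to underside).


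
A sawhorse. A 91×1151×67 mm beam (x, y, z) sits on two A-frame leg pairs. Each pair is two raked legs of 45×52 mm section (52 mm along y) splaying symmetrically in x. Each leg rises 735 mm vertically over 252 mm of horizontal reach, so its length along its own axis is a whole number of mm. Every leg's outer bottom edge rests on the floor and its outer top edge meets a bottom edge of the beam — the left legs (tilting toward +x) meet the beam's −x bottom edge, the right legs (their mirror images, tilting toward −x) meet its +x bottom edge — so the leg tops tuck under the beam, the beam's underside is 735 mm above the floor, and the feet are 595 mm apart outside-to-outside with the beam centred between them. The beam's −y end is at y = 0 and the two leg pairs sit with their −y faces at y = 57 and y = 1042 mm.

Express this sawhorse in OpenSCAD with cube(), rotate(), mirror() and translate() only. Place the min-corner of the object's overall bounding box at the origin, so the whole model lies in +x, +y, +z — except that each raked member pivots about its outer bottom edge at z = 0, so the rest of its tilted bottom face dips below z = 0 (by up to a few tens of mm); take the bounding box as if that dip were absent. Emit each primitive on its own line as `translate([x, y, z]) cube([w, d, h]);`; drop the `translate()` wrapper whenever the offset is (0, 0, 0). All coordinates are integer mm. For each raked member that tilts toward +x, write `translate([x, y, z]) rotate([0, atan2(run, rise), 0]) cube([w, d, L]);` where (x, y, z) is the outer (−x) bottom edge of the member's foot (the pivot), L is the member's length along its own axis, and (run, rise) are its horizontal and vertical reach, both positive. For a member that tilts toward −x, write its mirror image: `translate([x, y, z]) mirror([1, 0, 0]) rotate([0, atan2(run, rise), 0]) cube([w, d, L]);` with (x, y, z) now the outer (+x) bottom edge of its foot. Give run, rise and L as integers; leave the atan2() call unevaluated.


translate([252, 0, 735]) cube([91, 1151, 67]);
translate([0, 57, 0]) rotate([0, atan2(252, 735), 0]) cube([45, 52, 777]);
translate([595, 57, 0]) mirror([1, 0, 0]) rotate([0, atan2(252, 735), 0]) cube([45, 52, 777]);
translate([0, 1042, 0]) rotate([0, atan2(252, 735), 0]) cube([45, 52, 777]);
translate([595, 1042, 0]) mirror([1, 0, 0]) rotate([0, atan2(252, 735), 0]) cube([45, 52, 777]);


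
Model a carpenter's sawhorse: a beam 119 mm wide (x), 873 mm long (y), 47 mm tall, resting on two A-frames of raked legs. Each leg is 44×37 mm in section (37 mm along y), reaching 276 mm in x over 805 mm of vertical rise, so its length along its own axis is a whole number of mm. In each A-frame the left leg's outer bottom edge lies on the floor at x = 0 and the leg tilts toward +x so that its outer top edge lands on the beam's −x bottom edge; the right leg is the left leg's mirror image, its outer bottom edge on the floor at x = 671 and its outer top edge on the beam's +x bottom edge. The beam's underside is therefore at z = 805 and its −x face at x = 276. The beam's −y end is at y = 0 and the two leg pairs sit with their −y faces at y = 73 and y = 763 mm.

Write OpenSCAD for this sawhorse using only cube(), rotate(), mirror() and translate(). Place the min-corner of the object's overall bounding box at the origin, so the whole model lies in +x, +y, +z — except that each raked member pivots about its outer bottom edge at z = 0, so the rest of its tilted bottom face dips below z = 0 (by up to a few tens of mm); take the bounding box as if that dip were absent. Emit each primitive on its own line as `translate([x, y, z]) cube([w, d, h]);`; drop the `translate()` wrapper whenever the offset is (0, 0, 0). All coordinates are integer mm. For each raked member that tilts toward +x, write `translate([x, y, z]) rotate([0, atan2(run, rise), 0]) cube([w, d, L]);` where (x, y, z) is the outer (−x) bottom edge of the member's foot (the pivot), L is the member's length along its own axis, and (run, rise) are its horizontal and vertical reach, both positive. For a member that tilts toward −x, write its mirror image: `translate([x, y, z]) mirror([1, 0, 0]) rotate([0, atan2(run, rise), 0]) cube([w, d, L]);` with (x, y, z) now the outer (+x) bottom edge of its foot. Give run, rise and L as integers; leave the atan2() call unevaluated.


translate([276, 0, 805]) cube([119, 873, 47]);
translate([0, 73, 0]) rotate([0, atan2(276, 805), 0]) cube([44, 37, 851]);
translate([671, 73, 0]) mirror([1, 0, 0]) rotate([0, atan2(276, 805), 0]) cube([44, 37, 851]);
translate([0, 763, 0]) rotate([0, atan2(276, 805), 0]) cube([44, 37, 851]);
translate([671, 763, 0]) mirror([1, 0, 0]) rotate([0, atan2(276, 805), 0]) cube([44, 37, 851]);


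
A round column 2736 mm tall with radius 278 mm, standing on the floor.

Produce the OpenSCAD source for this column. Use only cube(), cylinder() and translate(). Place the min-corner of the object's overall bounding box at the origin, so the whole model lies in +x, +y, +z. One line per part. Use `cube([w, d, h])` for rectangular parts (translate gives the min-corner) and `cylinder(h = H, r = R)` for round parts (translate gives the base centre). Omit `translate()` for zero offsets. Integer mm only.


translate([278, 278, 0]) cylinder(h = 2736, r = 278);


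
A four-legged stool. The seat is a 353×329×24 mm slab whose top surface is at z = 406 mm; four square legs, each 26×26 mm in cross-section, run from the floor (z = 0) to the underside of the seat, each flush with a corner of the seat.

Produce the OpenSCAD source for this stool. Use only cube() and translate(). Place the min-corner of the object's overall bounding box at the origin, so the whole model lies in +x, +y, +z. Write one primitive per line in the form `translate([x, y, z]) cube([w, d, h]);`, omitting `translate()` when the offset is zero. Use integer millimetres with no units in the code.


// leg_h = 406 - 24 = 382
translate([0, 0, 382]) cube([353, 329, 24]);
cube([26, 26, 382]);
translate([327, 0, 0]) cube([26, 26, 382]);
translate([0, 303, 0]) cube([26, 26, 382]);
translate([327, 303, 0]) cube([26, 26, 382]);


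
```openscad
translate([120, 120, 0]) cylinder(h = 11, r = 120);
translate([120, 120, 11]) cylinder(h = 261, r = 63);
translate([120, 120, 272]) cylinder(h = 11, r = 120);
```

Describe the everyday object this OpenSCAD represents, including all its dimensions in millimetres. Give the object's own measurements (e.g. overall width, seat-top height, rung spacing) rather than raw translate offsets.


A spool: two coaxial disc flanges of radius 120 mm and thickness 11 mm, joined by a core cylinder of radius 63 mm and height 261 mm. The lower flange rests on z = 0 and the three cylinders share a vertical axis.


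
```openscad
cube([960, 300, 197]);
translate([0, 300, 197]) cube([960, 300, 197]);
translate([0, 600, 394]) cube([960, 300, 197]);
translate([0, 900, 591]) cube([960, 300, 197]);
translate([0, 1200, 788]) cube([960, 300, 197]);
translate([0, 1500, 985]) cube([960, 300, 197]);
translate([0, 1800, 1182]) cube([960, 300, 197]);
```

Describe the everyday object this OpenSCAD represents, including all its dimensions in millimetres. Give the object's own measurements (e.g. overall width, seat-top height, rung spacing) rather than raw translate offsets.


A straight staircase of 7 solid steps. Each step is 960 mm wide (x), 300 mm deep (y, the going) and 197 mm tall (the rise). The first step rests on the floor; each subsequent step sits one going further in +y and one rise higher in +z, directly behind and above the previous step with no overlap.


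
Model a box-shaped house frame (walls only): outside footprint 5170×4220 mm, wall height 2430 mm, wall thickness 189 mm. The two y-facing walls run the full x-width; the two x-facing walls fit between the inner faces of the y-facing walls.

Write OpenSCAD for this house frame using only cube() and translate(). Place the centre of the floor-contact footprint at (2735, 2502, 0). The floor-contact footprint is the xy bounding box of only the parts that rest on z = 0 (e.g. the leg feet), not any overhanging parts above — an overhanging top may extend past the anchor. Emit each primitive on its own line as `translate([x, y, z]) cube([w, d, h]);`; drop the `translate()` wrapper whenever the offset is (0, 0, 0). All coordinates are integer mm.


translate([150, 392, 0]) cube([5170, 189, 2430]);
translate([150, 4423, 0]) cube([5170, 189, 2430]);
translate([150, 581, 0]) cube([189, 3842, 2430]);
translate([5131, 581, 0]) cube([189, 3842, 2430]);


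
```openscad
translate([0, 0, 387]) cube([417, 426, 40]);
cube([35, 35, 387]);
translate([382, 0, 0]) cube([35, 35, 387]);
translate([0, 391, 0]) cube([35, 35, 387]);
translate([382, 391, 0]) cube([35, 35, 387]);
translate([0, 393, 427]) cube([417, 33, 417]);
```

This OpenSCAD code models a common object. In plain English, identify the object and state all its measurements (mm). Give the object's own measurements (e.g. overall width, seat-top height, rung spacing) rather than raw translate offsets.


A chair. The seat is a 417×426×40 mm slab with its top at z = 427 mm, on four 35×35 mm corner legs (flush with the seat edges, standing on z = 0). A flat backrest 33 mm thick, 417 mm tall, spans the full seat width and rises from the seat top along its +y edge, rear face flush with the rear of the seat.


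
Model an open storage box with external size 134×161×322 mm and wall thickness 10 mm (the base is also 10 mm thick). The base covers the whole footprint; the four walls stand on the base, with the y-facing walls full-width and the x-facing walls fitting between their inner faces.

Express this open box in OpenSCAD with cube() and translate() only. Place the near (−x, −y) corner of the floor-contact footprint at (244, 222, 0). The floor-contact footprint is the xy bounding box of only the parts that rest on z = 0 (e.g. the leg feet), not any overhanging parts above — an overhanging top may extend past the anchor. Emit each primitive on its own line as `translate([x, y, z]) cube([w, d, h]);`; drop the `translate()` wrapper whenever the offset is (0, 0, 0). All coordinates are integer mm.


translate([244, 222, 0]) cube([134, 161, 10]);
translate([244, 222, 10]) cube([134, 10, 312]);
translate([244, 373, 10]) cube([134, 10, 312]);
translate([244, 232, 10]) cube([10, 141, 312]);
translate([368, 232, 10]) cube([10, 141, 312]);


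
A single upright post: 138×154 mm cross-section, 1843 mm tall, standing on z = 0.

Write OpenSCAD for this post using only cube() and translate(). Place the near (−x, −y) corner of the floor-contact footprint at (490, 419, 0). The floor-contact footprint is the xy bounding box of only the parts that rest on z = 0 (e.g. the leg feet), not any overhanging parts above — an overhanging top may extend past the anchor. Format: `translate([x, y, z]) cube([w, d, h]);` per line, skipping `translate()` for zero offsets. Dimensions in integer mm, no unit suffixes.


translate([490, 419, 0]) cube([138, 154, 1843]);


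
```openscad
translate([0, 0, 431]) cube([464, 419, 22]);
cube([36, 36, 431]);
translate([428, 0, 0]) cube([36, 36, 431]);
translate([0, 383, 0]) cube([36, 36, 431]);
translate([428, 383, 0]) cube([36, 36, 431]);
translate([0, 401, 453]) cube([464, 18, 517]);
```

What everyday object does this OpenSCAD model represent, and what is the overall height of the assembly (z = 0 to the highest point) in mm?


A chair. The overall height is 970 mm.

A slab on four corner posts with a tall panel at the back — a chair. The seat slab sits at z = 431 with thickness 22, and the 517 mm backrest starts at the seat top, so the overall height is 431 + 22 + 517 = 970 mm.


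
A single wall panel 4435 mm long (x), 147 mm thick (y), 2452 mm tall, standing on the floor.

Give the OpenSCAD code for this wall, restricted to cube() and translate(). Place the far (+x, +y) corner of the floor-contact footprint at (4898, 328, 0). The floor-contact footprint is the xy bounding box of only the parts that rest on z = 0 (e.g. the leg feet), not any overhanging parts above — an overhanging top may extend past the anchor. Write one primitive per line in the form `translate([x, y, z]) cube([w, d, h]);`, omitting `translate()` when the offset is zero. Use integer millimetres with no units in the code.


translate([463, 181, 0]) cube([4435, 147, 2452]);


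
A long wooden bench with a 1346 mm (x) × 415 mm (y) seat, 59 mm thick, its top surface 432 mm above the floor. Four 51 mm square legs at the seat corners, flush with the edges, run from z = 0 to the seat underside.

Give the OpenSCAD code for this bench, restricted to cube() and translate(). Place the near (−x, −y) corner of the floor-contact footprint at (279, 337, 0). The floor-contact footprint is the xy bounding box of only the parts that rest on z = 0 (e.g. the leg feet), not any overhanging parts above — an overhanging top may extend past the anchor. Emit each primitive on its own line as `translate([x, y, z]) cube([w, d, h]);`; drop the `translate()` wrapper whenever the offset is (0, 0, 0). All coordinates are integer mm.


translate([279, 337, 373]) cube([1346, 415, 59]);
translate([279, 337, 0]) cube([51, 51, 373]);
translate([279, 701, 0]) cube([51, 51, 373]);
translate([1574, 337, 0]) cube([51, 51, 373]);
translate([1574, 701, 0]) cube([51, 51, 373]);


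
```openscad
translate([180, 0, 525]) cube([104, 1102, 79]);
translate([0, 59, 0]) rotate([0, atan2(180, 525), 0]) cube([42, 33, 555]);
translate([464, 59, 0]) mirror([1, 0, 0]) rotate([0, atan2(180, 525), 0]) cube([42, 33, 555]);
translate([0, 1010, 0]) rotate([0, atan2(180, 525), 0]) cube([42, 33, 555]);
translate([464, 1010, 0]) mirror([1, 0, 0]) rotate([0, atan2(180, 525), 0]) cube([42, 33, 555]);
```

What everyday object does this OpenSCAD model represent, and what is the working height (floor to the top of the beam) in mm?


A sawhorse. The overall height is 604 mm.

A beam across two mirrored pairs of raked legs — a sawhorse. The beam's underside is at z = 525 (matching the legs' vertical rise in atan2(180, 525)) and the beam is 79 mm tall, so its top is at 525 + 79 = 604 mm. The raked legs top out at the beam's underside, so that is the highest point.


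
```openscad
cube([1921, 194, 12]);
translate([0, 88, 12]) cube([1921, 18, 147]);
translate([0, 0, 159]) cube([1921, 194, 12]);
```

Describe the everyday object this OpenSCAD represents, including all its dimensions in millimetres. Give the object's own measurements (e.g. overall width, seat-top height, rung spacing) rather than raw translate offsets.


An I-beam lying along x, 1921 mm long. Overall section height 171 mm. Two flanges 194 mm wide (y) and 12 mm thick, one on the floor and one at the top; a web 18 mm thick runs between them, centred on the flange width.


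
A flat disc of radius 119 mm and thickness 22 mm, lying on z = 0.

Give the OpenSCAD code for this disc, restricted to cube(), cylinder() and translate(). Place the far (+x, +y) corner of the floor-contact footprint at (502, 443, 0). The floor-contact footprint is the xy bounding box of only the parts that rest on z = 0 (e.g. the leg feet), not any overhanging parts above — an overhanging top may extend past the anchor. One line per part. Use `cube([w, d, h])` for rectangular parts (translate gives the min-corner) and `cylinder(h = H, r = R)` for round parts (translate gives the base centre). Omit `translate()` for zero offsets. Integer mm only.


translate([383, 324, 0]) cylinder(h = 22, r = 119);


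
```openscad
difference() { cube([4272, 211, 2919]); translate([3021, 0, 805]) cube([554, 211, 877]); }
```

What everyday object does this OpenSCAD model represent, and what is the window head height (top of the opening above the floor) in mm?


A wall with a window opening. The window head height is 1682 mm.

A wall with a rectangular opening subtracted — a window. Sill at z = 805, opening 877 mm tall, so the head is at 805 + 877 = 1682 mm.


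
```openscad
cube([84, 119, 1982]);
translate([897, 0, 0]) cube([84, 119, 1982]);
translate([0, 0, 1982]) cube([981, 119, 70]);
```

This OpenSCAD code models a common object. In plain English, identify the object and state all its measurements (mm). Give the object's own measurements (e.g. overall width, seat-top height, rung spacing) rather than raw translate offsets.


A door frame. The clear opening is 813 mm wide and 1982 mm high. Two 84 mm wide jambs, 119 mm deep, stand either side of the opening from the floor to the top of the opening. A 70 mm thick head sits across the top of both jambs, spanning the full outside width of the frame.


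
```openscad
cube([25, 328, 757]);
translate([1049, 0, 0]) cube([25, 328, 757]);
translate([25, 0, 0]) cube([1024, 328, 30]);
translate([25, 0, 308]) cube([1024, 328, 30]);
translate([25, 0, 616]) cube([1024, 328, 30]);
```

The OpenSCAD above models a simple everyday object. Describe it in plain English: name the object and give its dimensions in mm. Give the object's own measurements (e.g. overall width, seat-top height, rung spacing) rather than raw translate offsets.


An open bookshelf. Two side panels, each 25 mm thick, 328 mm deep and 757 mm tall, stand 1074 mm apart (outside-to-outside). Between them sit 3 shelves, each 30 mm thick and 328 mm deep, spanning the full gap between the sides. The bottom shelf rests on the floor (its underside at z = 0) and the clear gap between one shelf's top and the next shelf's underside is 278 mm.


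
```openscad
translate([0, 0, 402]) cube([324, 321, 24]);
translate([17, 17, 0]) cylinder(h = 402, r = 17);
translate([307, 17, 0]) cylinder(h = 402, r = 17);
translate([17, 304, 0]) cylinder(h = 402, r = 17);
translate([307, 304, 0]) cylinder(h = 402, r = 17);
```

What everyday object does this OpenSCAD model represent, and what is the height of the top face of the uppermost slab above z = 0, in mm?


A stool. The seat height is 426 mm.

A 324×321×24 slab at z = 402 on four corner cylinders — a stool. The seat top is 402 + 24 = 426 mm.


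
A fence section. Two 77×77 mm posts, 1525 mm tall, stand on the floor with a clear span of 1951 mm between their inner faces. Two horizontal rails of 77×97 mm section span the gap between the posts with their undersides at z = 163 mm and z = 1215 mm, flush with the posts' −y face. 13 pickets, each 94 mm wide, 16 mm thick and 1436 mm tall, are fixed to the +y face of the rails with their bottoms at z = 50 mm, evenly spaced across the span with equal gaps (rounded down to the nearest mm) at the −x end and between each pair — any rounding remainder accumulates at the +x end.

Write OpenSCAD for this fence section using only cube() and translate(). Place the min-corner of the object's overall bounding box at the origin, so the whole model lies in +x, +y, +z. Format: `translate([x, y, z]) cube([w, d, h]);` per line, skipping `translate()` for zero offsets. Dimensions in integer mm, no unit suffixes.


cube([77, 77, 1525]);
translate([2028, 0, 0]) cube([77, 77, 1525]);
translate([77, 0, 163]) cube([1951, 77, 97]);
translate([77, 0, 1215]) cube([1951, 77, 97]);
translate([129, 77, 50]) cube([94, 16, 1436]);
translate([275, 77, 50]) cube([94, 16, 1436]);
translate([421, 77, 50]) cube([94, 16, 1436]);
translate([567, 77, 50]) cube([94, 16, 1436]);
translate([713, 77, 50]) cube([94, 16, 1436]);
translate([859, 77, 50]) cube([94, 16, 1436]);
translate([1005, 77, 50]) cube([94, 16, 1436]);
translate([1151, 77, 50]) cube([94, 16, 1436]);
translate([1297, 77, 50]) cube([94, 16, 1436]);
translate([1443, 77, 50]) cube([94, 16, 1436]);
translate([1589, 77, 50]) cube([94, 16, 1436]);
translate([1735, 77, 50]) cube([94, 16, 1436]);
translate([1881, 77, 50]) cube([94, 16, 1436]);


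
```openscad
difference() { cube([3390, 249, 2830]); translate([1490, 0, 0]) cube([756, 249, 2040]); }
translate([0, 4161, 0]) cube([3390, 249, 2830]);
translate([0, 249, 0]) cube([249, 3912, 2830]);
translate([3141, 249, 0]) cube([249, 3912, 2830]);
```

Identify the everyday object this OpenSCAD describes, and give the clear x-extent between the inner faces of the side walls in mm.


A single room. The interior width is 2892 mm.

Four walls enclosing a rectangle with a door in the front wall — a room. Outside width 3390 minus two 249 mm walls gives 2892 mm.


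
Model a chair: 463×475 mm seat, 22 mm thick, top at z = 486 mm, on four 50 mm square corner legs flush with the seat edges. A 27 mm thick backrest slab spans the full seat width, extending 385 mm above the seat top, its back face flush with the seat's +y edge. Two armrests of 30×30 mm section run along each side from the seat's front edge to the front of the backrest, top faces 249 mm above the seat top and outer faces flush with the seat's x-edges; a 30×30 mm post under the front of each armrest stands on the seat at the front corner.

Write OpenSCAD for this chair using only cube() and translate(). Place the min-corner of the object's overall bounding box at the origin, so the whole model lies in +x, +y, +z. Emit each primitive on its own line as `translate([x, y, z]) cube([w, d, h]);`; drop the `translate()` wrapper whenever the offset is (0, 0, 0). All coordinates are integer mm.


// leg_h = 486 - 22 = 464
// arm post h = 249 - 30 = 219
translate([0, 0, 464]) cube([463, 475, 22]);
cube([50, 50, 464]);
translate([413, 0, 0]) cube([50, 50, 464]);
translate([0, 425, 0]) cube([50, 50, 464]);
translate([413, 425, 0]) cube([50, 50, 464]);
translate([0, 448, 486]) cube([463, 27, 385]);
translate([0, 0, 705]) cube([30, 448, 30]);
translate([433, 0, 705]) cube([30, 448, 30]);
translate([0, 0, 486]) cube([30, 30, 219]);
translate([433, 0, 486]) cube([30, 30, 219]);


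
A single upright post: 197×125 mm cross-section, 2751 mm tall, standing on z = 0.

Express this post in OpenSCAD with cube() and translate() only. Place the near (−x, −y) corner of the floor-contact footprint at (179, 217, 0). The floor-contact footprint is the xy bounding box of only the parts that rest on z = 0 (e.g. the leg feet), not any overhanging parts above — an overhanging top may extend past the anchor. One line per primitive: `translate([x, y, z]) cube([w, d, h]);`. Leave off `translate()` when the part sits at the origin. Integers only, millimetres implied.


translate([179, 217, 0]) cube([197, 125, 2751]);


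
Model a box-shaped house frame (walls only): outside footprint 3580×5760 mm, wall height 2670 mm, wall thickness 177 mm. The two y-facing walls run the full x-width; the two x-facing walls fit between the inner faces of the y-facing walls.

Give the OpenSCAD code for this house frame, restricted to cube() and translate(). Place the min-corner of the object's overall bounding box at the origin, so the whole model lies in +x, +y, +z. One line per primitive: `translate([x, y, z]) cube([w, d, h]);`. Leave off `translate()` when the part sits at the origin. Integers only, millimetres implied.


cube([3580, 177, 2670]);
translate([0, 5583, 0]) cube([3580, 177, 2670]);
translate([0, 177, 0]) cube([177, 5406, 2670]);
translate([3403, 177, 0]) cube([177, 5406, 2670]);


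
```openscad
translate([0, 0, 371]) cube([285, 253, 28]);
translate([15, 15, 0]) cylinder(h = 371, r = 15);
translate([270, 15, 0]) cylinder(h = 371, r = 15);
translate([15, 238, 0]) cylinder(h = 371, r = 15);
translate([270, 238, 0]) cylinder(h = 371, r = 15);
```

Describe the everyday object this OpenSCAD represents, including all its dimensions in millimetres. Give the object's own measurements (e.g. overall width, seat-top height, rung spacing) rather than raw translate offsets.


A simple wooden stool: a rectangular seat 285 mm (x) by 253 mm (y), 28 mm thick, top face at z = 399 mm, on four round legs, each 30 mm in diameter. The legs rest on z = 0, each leg's axis is inset half a diameter from the nearest pair of seat edges (so the leg's bounding box is flush with the corner).


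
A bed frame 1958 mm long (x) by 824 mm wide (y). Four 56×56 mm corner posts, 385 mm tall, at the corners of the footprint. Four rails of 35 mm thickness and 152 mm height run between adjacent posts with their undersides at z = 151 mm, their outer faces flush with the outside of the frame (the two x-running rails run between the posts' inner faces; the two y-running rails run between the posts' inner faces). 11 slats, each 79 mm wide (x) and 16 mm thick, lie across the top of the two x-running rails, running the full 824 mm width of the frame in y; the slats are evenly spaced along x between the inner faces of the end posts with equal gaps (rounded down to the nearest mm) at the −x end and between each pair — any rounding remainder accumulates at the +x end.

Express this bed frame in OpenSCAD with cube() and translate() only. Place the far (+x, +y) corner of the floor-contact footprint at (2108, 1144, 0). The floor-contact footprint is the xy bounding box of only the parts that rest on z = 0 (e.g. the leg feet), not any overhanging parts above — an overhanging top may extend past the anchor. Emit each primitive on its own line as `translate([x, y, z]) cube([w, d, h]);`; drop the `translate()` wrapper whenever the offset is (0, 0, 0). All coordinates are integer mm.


translate([150, 320, 0]) cube([56, 56, 385]);
translate([150, 1088, 0]) cube([56, 56, 385]);
translate([2052, 320, 0]) cube([56, 56, 385]);
translate([2052, 1088, 0]) cube([56, 56, 385]);
translate([206, 320, 151]) cube([1846, 35, 152]);
translate([206, 1109, 151]) cube([1846, 35, 152]);
translate([150, 376, 151]) cube([35, 712, 152]);
translate([2073, 376, 151]) cube([35, 712, 152]);
translate([287, 320, 303]) cube([79, 824, 16]);
translate([447, 320, 303]) cube([79, 824, 16]);
translate([607, 320, 303]) cube([79, 824, 16]);
translate([767, 320, 303]) cube([79, 824, 16]);
translate([927, 320, 303]) cube([79, 824, 16]);
translate([1087, 320, 303]) cube([79, 824, 16]);
translate([1247, 320, 303]) cube([79, 824, 16]);
translate([1407, 320, 303]) cube([79, 824, 16]);
translate([1567, 320, 303]) cube([79, 824, 16]);
translate([1727, 320, 303]) cube([79, 824, 16]);
translate([1887, 320, 303]) cube([79, 824, 16]);


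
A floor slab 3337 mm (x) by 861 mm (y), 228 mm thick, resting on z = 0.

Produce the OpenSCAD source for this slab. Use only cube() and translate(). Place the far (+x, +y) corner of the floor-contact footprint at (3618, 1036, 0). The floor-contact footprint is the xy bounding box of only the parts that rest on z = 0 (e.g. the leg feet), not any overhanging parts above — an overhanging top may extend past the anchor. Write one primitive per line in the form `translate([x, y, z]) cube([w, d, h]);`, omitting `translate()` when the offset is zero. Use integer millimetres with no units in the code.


translate([281, 175, 0]) cube([3337, 861, 228]);


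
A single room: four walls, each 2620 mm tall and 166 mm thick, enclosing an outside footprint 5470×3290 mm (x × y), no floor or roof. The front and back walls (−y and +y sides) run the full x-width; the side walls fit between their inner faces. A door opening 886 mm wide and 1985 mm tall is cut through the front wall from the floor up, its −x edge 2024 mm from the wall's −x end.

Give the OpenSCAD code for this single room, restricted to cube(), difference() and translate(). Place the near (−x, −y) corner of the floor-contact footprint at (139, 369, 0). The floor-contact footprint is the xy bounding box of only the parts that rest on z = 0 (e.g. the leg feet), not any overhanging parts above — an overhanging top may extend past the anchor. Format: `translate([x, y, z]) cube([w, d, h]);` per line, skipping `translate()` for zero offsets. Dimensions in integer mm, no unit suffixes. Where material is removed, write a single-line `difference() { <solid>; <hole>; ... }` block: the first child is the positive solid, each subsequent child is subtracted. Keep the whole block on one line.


difference() { translate([139, 369, 0]) cube([5470, 166, 2620]); translate([2163, 369, 0]) cube([886, 166, 1985]); }
translate([139, 3493, 0]) cube([5470, 166, 2620]);
translate([139, 535, 0]) cube([166, 2958, 2620]);
translate([5443, 535, 0]) cube([166, 2958, 2620]);


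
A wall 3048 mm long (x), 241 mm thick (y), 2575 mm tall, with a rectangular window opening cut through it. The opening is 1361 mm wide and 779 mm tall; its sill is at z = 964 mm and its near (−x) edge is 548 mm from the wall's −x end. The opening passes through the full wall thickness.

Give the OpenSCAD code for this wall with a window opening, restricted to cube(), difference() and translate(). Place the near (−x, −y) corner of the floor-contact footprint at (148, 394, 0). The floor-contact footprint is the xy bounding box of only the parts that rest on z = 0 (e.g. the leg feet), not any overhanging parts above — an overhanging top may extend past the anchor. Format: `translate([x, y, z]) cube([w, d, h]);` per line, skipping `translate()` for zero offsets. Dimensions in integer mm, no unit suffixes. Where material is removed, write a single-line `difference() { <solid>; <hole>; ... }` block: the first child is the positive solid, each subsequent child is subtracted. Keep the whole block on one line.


difference() { translate([148, 394, 0]) cube([3048, 241, 2575]); translate([696, 394, 964]) cube([1361, 241, 779]); }


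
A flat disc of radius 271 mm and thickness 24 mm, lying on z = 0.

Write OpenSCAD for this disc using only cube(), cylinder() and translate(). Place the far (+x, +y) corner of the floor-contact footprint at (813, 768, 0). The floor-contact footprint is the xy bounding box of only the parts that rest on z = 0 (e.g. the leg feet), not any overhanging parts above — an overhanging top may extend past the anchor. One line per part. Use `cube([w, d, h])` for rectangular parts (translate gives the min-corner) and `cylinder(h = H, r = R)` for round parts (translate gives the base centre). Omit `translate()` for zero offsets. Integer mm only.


translate([542, 497, 0]) cylinder(h = 24, r = 271);


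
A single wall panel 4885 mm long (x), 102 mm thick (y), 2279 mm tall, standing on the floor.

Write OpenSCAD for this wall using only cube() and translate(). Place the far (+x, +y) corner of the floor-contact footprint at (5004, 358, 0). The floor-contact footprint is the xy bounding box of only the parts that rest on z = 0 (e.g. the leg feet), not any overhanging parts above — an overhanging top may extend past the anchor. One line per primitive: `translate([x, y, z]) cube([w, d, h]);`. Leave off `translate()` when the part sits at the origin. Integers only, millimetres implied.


translate([119, 256, 0]) cube([4885, 102, 2279]);


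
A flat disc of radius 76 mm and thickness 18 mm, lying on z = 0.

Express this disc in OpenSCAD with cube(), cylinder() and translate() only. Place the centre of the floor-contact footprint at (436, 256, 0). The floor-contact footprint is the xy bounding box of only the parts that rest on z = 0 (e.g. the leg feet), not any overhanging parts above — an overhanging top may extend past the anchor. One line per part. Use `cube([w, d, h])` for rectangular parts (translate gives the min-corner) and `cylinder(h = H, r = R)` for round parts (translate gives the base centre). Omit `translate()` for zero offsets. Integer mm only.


translate([436, 256, 0]) cylinder(h = 18, r = 76);


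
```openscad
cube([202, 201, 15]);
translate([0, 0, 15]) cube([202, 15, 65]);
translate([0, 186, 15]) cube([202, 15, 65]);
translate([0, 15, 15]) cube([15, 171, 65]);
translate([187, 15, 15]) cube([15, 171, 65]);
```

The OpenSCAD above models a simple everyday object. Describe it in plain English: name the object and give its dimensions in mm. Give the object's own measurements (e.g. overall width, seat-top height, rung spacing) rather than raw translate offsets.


An open-topped rectangular box: outside dimensions 202×201×80 mm, with a uniform wall and base thickness of 15 mm. The base is a full 202×201 slab on the floor; four walls sit on top of the base. The front and back walls (the −y and +y sides) span the full width; the two side walls fit between them.


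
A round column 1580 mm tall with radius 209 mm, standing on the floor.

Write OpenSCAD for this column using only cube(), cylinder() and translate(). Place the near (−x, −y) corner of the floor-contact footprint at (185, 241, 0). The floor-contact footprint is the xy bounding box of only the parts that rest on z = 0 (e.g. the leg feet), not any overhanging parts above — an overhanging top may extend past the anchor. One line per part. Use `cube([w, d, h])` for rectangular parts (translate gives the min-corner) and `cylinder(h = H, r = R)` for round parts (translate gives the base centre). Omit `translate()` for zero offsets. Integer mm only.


translate([394, 450, 0]) cylinder(h = 1580, r = 209);


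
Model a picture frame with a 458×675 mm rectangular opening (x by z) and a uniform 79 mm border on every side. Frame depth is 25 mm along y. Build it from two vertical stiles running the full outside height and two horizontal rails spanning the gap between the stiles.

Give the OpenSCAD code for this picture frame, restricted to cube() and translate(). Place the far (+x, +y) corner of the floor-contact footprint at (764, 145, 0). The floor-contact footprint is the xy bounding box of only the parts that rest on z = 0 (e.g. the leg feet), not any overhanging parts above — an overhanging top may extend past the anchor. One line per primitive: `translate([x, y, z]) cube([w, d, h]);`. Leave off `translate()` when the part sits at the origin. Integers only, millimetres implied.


translate([148, 120, 0]) cube([79, 25, 833]);
translate([685, 120, 0]) cube([79, 25, 833]);
translate([227, 120, 0]) cube([458, 25, 79]);
translate([227, 120, 754]) cube([458, 25, 79]);


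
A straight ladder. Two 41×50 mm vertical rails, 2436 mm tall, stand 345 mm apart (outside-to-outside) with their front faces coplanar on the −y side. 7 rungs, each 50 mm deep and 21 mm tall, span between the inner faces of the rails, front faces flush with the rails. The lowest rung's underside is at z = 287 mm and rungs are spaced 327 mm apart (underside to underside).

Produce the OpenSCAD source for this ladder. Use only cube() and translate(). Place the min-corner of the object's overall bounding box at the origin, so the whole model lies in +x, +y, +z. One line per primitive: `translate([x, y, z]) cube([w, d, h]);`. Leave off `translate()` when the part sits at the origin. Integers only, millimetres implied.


cube([41, 50, 2436]);
translate([304, 0, 0]) cube([41, 50, 2436]);
translate([41, 0, 287]) cube([263, 50, 21]);
translate([41, 0, 614]) cube([263, 50, 21]);
translate([41, 0, 941]) cube([263, 50, 21]);
translate([41, 0, 1268]) cube([263, 50, 21]);
translate([41, 0, 1595]) cube([263, 50, 21]);
translate([41, 0, 1922]) cube([263, 50, 21]);
translate([41, 0, 2249]) cube([263, 50, 21]);


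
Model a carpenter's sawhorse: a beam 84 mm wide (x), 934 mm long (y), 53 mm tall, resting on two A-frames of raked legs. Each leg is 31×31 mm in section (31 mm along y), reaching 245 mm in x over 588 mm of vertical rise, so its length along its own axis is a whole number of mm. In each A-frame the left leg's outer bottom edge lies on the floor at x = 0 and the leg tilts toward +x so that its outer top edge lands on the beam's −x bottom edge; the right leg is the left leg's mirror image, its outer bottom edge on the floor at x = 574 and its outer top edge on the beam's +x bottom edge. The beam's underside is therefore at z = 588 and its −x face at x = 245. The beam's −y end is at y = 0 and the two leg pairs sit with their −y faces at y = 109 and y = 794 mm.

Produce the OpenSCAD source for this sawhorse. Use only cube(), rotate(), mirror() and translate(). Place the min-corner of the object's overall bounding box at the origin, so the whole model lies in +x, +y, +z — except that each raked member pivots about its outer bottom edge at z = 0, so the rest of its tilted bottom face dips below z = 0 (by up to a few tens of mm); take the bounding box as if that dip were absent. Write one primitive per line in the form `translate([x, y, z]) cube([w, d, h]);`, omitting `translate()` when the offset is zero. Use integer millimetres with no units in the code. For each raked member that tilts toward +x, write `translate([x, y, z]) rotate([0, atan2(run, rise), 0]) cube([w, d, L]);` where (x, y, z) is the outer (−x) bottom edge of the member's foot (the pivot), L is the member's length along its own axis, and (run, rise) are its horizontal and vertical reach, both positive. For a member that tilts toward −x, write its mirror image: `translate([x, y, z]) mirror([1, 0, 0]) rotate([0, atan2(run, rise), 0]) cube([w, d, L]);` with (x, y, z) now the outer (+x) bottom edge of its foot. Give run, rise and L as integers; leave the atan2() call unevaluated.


translate([245, 0, 588]) cube([84, 934, 53]);
translate([0, 109, 0]) rotate([0, atan2(245, 588), 0]) cube([31, 31, 637]);
translate([574, 109, 0]) mirror([1, 0, 0]) rotate([0, atan2(245, 588), 0]) cube([31, 31, 637]);
translate([0, 794, 0]) rotate([0, atan2(245, 588), 0]) cube([31, 31, 637]);
translate([574, 794, 0]) mirror([1, 0, 0]) rotate([0, atan2(245, 588), 0]) cube([31, 31, 637]);
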